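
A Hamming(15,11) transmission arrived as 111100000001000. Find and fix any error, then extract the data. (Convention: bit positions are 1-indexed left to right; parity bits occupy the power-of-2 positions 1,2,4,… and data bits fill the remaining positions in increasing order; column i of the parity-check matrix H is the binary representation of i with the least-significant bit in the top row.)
Syndrome s = H · r^T (mod 2), r = 111100000001000:
  s[0] = (101010101010101)·(111100000001000) mod 2 = 1+0+1+0+0+0+0+0+0+0+0+0+0+0+0 mod 2 = 0
  s[1] = (011001100110011)·(111100000001000) mod 2 = 0+1+1+0+0+0+0+0+0+0+0+0+0+0+0 mod 2 = 0
  s[2] = (000111100001111)·(111100000001000) mod 2 = 0+0+0+1+0+0+0+0+0+0+0+1+0+0+0 mod 2 = 0
  s[3] = (000000011111111)·(111100000001000) mod 2 = 0+0+0+0+0+0+0+0+0+0+0+1+0+0+0 mod 2 = 1
Syndrome = 0001
Column 8 of H equals this syndrome → error at bit 8 (1-indexed).
Flip bit 8: 111100000001000 → 111100010001000
Extract data bits at positions {3,5,6,7,9,10,11,12,13,14,15}: 10000001000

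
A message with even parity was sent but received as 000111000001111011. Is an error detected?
Sum of received bits: 0+0+0+1+1+1+0+0+0+0+0+1+1+1+1+0+1+1 = 9; 9 mod 2 = 1. Result is 1 ≠ 0 → error detected.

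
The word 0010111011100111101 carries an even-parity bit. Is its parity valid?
Sum of all bits: 0+0+1+0+1+1+1+0+1+1+1+0+0+1+1+1+1+0+1 = 12; 12 mod 2 = 0. Result is 0 → valid parity.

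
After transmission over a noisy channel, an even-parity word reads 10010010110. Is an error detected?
Sum of received bits: 1+0+0+1+0+0+1+0+1+1+0 = 5; 5 mod 2 = 1. Result is 1 ≠ 0 → error detected.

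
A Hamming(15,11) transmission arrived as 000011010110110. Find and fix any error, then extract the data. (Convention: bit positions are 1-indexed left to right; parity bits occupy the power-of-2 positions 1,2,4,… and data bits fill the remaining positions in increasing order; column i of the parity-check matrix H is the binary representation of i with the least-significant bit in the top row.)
Syndrome s = H · r^T (mod 2), r = 000011010110110:
  s[0] = (101010101010101)·(000011010110110) mod 2 = 0+0+0+0+1+0+0+0+0+0+1+0+1+0+0 mod 2 = 1
  s[1] = (011001100110011)·(000011010110110) mod 2 = 0+0+0+0+0+1+0+0+0+1+1+0+0+1+0 mod 2 = 0
  s[2] = (000111100001111)·(000011010110110) mod 2 = 0+0+0+0+1+1+0+0+0+0+0+0+1+1+0 mod 2 = 0
  s[3] = (000000011111111)·(000011010110110) mod 2 = 0+0+0+0+0+0+0+1+0+1+1+0+1+1+0 mod 2 = 1
Syndrome = 1001
Column 9 of H equals this syndrome → error at bit 9 (1-indexed).
Flip bit 9: 000011010110110 → 000011011110110
Extract data bits at positions {3,5,6,7,9,10,11,12,13,14,15}: 01101110110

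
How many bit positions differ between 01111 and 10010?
XOR = 11101, count of 1s = 4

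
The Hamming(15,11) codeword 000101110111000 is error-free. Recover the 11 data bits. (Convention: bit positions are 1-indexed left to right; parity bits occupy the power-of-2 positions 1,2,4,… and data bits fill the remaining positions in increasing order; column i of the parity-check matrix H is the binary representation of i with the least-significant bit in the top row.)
Parity bits occupy power-of-2 positions; data bits are at positions {3,5,6,7,9,10,11,12,13,14,15} (1-indexed).
Extract: c[3]=0 c[5]=0 c[6]=1 c[7]=1 c[9]=0 c[10]=1 c[11]=1 c[12]=1 c[13]=0 c[14]=0 c[15]=0
Data = 00110111000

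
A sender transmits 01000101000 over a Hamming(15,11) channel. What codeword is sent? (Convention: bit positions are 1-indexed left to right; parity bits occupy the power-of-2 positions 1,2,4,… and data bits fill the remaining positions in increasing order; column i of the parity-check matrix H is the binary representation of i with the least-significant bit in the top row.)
Codeword c = d · G (mod 2), d = 01000101000:
  c[0] = d·G[:,0] = (01000101000)·(11011010101) mod 2 = 0+1+0+0+0+0+0+0+0+0+0 mod 2 = 1
  c[1] = d·G[:,1] = (01000101000)·(10110110011) mod 2 = 0+0+0+0+0+1+0+0+0+0+0 mod 2 = 1
  c[2] = d·G[:,2] = (01000101000)·(10000000000) mod 2 = 0+0+0+0+0+0+0+0+0+0+0 mod 2 = 0
  c[3] = d·G[:,3] = (01000101000)·(01110001111) mod 2 = 0+1+0+0+0+0+0+1+0+0+0 mod 2 = 0
  c[4] = d·G[:,4] = (01000101000)·(01000000000) mod 2 = 0+1+0+0+0+0+0+0+0+0+0 mod 2 = 1
  c[5] = d·G[:,5] = (01000101000)·(00100000000) mod 2 = 0+0+0+0+0+0+0+0+0+0+0 mod 2 = 0
  c[6] = d·G[:,6] = (01000101000)·(00010000000) mod 2 = 0+0+0+0+0+0+0+0+0+0+0 mod 2 = 0
  c[7] = d·G[:,7] = (01000101000)·(00001111111) mod 2 = 0+0+0+0+0+1+0+1+0+0+0 mod 2 = 0
  c[8] = d·G[:,8] = (01000101000)·(00001000000) mod 2 = 0+0+0+0+0+0+0+0+0+0+0 mod 2 = 0
  c[9] = d·G[:,9] = (01000101000)·(00000100000) mod 2 = 0+0+0+0+0+1+0+0+0+0+0 mod 2 = 1
  c[10] = d·G[:,10] = (01000101000)·(00000010000) mod 2 = 0+0+0+0+0+0+0+0+0+0+0 mod 2 = 0
  c[11] = d·G[:,11] = (01000101000)·(00000001000) mod 2 = 0+0+0+0+0+0+0+1+0+0+0 mod 2 = 1
  c[12] = d·G[:,12] = (01000101000)·(00000000100) mod 2 = 0+0+0+0+0+0+0+0+0+0+0 mod 2 = 0
  c[13] = d·G[:,13] = (01000101000)·(00000000010) mod 2 = 0+0+0+0+0+0+0+0+0+0+0 mod 2 = 0
  c[14] = d·G[:,14] = (01000101000)·(00000000001) mod 2 = 0+0+0+0+0+0+0+0+0+0+0 mod 2 = 0
Codeword = 110010000101000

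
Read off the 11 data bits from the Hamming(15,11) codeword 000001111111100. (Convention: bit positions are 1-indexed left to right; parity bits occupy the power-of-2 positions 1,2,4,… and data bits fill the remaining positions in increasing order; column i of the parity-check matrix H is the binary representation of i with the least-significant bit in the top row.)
Parity bits occupy power-of-2 positions; data bits are at positions {3,5,6,7,9,10,11,12,13,14,15} (1-indexed).
Extract: c[3]=0 c[5]=0 c[6]=1 c[7]=1 c[9]=1 c[10]=1 c[11]=1 c[12]=1 c[13]=1 c[14]=0 c[15]=0
Data = 00111111100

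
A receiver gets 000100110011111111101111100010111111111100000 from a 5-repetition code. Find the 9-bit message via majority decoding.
Split into 5-bit blocks and majority-vote each:
  block 1 = 00010: 1 ones, 4 zeros → 0
  block 2 = 01100: 2 ones, 3 zeros → 0
  block 3 = 11111: 5 ones, 0 zeros → 1
  block 4 = 11110: 4 ones, 1 zeros → 1
  block 5 = 11111: 5 ones, 0 zeros → 1
  block 6 = 00010: 1 ones, 4 zeros → 0
  block 7 = 11111: 5 ones, 0 zeros → 1
  block 8 = 11111: 5 ones, 0 zeros → 1
  block 9 = 00000: 0 ones, 5 zeros → 0
Decoded = 001110110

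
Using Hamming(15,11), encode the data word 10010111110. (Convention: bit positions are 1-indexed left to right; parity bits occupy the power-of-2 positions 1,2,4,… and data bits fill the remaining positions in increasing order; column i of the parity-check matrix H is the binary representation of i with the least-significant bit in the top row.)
Codeword c = d · G (mod 2), d = 10010111110:
  c[0] = d·G[:,0] = (10010111110)·(11011010101) mod 2 = 1+0+0+1+0+0+1+0+1+0+0 mod 2 = 0
  c[1] = d·G[:,1] = (10010111110)·(10110110011) mod 2 = 1+0+0+1+0+1+1+0+0+1+0 mod 2 = 1
  c[2] = d·G[:,2] = (10010111110)·(10000000000) mod 2 = 1+0+0+0+0+0+0+0+0+0+0 mod 2 = 1
  c[3] = d·G[:,3] = (10010111110)·(01110001111) mod 2 = 0+0+0+1+0+0+0+1+1+1+0 mod 2 = 0
  c[4] = d·G[:,4] = (10010111110)·(01000000000) mod 2 = 0+0+0+0+0+0+0+0+0+0+0 mod 2 = 0
  c[5] = d·G[:,5] = (10010111110)·(00100000000) mod 2 = 0+0+0+0+0+0+0+0+0+0+0 mod 2 = 0
  c[6] = d·G[:,6] = (10010111110)·(00010000000) mod 2 = 0+0+0+1+0+0+0+0+0+0+0 mod 2 = 1
  c[7] = d·G[:,7] = (10010111110)·(00001111111) mod 2 = 0+0+0+0+0+1+1+1+1+1+0 mod 2 = 1
  c[8] = d·G[:,8] = (10010111110)·(00001000000) mod 2 = 0+0+0+0+0+0+0+0+0+0+0 mod 2 = 0
  c[9] = d·G[:,9] = (10010111110)·(00000100000) mod 2 = 0+0+0+0+0+1+0+0+0+0+0 mod 2 = 1
  c[10] = d·G[:,10] = (10010111110)·(00000010000) mod 2 = 0+0+0+0+0+0+1+0+0+0+0 mod 2 = 1
  c[11] = d·G[:,11] = (10010111110)·(00000001000) mod 2 = 0+0+0+0+0+0+0+1+0+0+0 mod 2 = 1
  c[12] = d·G[:,12] = (10010111110)·(00000000100) mod 2 = 0+0+0+0+0+0+0+0+1+0+0 mod 2 = 1
  c[13] = d·G[:,13] = (10010111110)·(00000000010) mod 2 = 0+0+0+0+0+0+0+0+0+1+0 mod 2 = 1
  c[14] = d·G[:,14] = (10010111110)·(00000000001) mod 2 = 0+0+0+0+0+0+0+0+0+0+0 mod 2 = 0
Codeword = 011000110111110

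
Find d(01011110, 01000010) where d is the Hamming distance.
XOR = 00011100, count of 1s = 3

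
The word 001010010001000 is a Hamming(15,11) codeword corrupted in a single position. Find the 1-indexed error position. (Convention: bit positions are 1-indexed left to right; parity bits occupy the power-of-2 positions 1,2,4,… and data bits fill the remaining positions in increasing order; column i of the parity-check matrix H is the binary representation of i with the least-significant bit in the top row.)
Syndrome s = H · r^T (mod 2), r = 001010010001000:
  s[0] = (101010101010101)·(001010010001000) mod 2 = 0+0+1+0+1+0+0+0+0+0+0+0+0+0+0 mod 2 = 0
  s[1] = (011001100110011)·(001010010001000) mod 2 = 0+0+1+0+0+0+0+0+0+0+0+0+0+0+0 mod 2 = 1
  s[2] = (000111100001111)·(001010010001000) mod 2 = 0+0+0+0+1+0+0+0+0+0+0+1+0+0+0 mod 2 = 0
  s[3] = (000000011111111)·(001010010001000) mod 2 = 0+0+0+0+0+0+0+1+0+0+0+1+0+0+0 mod 2 = 0
Syndrome = 0100
Column i of H is the binary representation of i, so the syndrome is the binary index of the flipped bit.
Read s = 0100 with s[0] as LSB: 0·2^0 + 1·2^1 + 0·2^2 + 0·2^3 = 2.
Error is at bit position 2.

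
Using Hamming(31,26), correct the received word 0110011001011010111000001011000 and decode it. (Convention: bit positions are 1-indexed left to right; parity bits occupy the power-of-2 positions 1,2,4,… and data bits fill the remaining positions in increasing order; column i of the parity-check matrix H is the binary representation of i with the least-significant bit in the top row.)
Syndrome s = H · r^T (mod 2), r = 0110011001011010111000001011000:
  s[0] = (1010101010101010101010101010101)·(0110011001011010111000001011000) mod 2 = 0+0+1+0+0+0+1+0+0+0+0+0+1+0+1+0+1+0+1+0+0+0+0+0+1+0+1+0+0+0+0 mod 2 = 0
  s[1] = (0110011001100110011001100110011)·(0110011001011010111000001011000) mod 2 = 0+1+1+0+0+1+1+0+0+1+0+0+0+0+1+0+0+1+1+0+0+0+0+0+0+0+1+0+0+0+0 mod 2 = 1
  s[2] = (0001111000011110000111100001111)·(0110011001011010111000001011000) mod 2 = 0+0+0+0+0+1+1+0+0+0+0+1+1+0+1+0+0+0+0+0+0+0+0+0+0+0+0+1+0+0+0 mod 2 = 0
  s[3] = (0000000111111110000000011111111)·(0110011001011010111000001011000) mod 2 = 0+0+0+0+0+0+0+0+0+1+0+1+1+0+1+0+0+0+0+0+0+0+0+0+1+0+1+1+0+0+0 mod 2 = 1
  s[4] = (0000000000000001111111111111111)·(0110011001011010111000001011000) mod 2 = 0+0+0+0+0+0+0+0+0+0+0+0+0+0+0+0+1+1+1+0+0+0+0+0+1+0+1+1+0+0+0 mod 2 = 0
Syndrome = 01010
Column 10 of H equals this syndrome → error at bit 10 (1-indexed).
Flip bit 10: 0110011001011010111000001011000 → 0110011000011010111000001011000
Extract data bits at positions {3,5,6,7,9,10,11,12,13,14,15,17,18,19,20,21,22,23,24,25,26,27,28,29,30,31}: 10110001101111000001011000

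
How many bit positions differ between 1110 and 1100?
XOR = 0010, count of 1s = 1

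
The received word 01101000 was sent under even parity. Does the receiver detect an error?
Sum of received bits: 0+1+1+0+1+0+0+0 = 3; 3 mod 2 = 1. Result is 1 ≠ 0 → error detected.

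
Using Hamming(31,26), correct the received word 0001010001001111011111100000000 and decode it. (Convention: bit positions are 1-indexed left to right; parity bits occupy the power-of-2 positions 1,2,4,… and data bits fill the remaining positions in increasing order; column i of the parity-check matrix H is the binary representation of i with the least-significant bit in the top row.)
Syndrome s = H · r^T (mod 2), r = 0001010001001111011111100000000:
  s[0] = (1010101010101010101010101010101)·(0001010001001111011111100000000) mod 2 = 0+0+0+0+0+0+0+0+0+0+0+0+1+0+1+0+0+0+1+0+1+0+1+0+0+0+0+0+0+0+0 mod 2 = 1
  s[1] = (0110011001100110011001100110011)·(0001010001001111011111100000000) mod 2 = 0+0+0+0+0+1+0+0+0+1+0+0+0+1+1+0+0+1+1+0+0+1+1+0+0+0+0+0+0+0+0 mod 2 = 0
  s[2] = (0001111000011110000111100001111)·(0001010001001111011111100000000) mod 2 = 0+0+0+1+0+1+0+0+0+0+0+0+1+1+1+0+0+0+0+1+1+1+1+0+0+0+0+0+0+0+0 mod 2 = 1
  s[3] = (0000000111111110000000011111111)·(0001010001001111011111100000000) mod 2 = 0+0+0+0+0+0+0+0+0+1+0+0+1+1+1+0+0+0+0+0+0+0+0+0+0+0+0+0+0+0+0 mod 2 = 0
  s[4] = (0000000000000001111111111111111)·(0001010001001111011111100000000) mod 2 = 0+0+0+0+0+0+0+0+0+0+0+0+0+0+0+1+0+1+1+1+1+1+1+0+0+0+0+0+0+0+0 mod 2 = 1
Syndrome = 10101
Column 21 of H equals this syndrome → error at bit 21 (1-indexed).
Flip bit 21: 0001010001001111011111100000000 → 0001010001001111011101100000000
Extract data bits at positions {3,5,6,7,9,10,11,12,13,14,15,17,18,19,20,21,22,23,24,25,26,27,28,29,30,31}: 00100100111011101100000000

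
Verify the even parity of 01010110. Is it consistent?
Sum of all bits: 0+1+0+1+0+1+1+0 = 4; 4 mod 2 = 0. Result is 0 → valid parity.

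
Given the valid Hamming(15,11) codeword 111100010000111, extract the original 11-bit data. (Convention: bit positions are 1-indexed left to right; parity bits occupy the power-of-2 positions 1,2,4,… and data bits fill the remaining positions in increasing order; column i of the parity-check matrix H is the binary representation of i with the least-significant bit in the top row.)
Parity bits occupy power-of-2 positions; data bits are at positions {3,5,6,7,9,10,11,12,13,14,15} (1-indexed).
Extract: c[3]=1 c[5]=0 c[6]=0 c[7]=0 c[9]=0 c[10]=0 c[11]=0 c[12]=0 c[13]=1 c[14]=1 c[15]=1
Data = 10000000111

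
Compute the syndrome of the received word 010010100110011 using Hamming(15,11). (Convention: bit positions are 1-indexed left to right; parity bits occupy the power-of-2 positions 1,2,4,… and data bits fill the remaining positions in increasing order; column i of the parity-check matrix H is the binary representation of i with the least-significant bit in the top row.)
Syndrome s = H · r^T (mod 2), r = 010010100110011:
  s[0] = (101010101010101)·(010010100110011) mod 2 = 0+0+0+0+1+0+1+0+0+0+1+0+0+0+1 mod 2 = 0
  s[1] = (011001100110011)·(010010100110011) mod 2 = 0+1+0+0+0+0+1+0+0+1+1+0+0+1+1 mod 2 = 0
  s[2] = (000111100001111)·(010010100110011) mod 2 = 0+0+0+0+1+0+1+0+0+0+0+0+0+1+1 mod 2 = 0
  s[3] = (000000011111111)·(010010100110011) mod 2 = 0+0+0+0+0+0+0+0+0+1+1+0+0+1+1 mod 2 = 0
Syndrome = 0000
s = 0: no error detected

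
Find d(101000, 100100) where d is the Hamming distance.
XOR = 001100, count of 1s = 2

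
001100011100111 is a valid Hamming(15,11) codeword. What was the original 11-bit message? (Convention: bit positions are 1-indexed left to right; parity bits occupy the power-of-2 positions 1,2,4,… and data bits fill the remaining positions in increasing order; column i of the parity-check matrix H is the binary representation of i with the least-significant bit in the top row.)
Parity bits occupy power-of-2 positions; data bits are at positions {3,5,6,7,9,10,11,12,13,14,15} (1-indexed).
Extract: c[3]=1 c[5]=0 c[6]=0 c[7]=0 c[9]=1 c[10]=1 c[11]=0 c[12]=0 c[13]=1 c[14]=1 c[15]=1
Data = 10001100111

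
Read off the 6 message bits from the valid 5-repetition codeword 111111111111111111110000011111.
Split into 5-bit blocks: 11111 11111 11111 11111 00000 11111
Data = 111101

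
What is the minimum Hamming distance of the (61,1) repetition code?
d_min = 61 (the only two codewords are 0…0 and 1…1, differing in all 61 positions).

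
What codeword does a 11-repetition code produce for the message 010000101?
Repeat each bit 11× and concatenate:
0→00000000000  1→11111111111  0→00000000000  0→00000000000  0→00000000000  0→00000000000  1→11111111111  0→00000000000  1→11111111111
Codeword = 000000000001111111111100000000000000000000000000000000000000000000111111111110000000000011111111111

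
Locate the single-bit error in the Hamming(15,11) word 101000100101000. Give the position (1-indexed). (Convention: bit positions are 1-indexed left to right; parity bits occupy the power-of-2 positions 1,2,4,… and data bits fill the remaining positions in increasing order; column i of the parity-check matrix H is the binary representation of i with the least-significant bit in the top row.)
Syndrome s = H · r^T (mod 2), r = 101000100101000:
  s[0] = (101010101010101)·(101000100101000) mod 2 = 1+0+1+0+0+0+1+0+0+0+0+0+0+0+0 mod 2 = 1
  s[1] = (011001100110011)·(101000100101000) mod 2 = 0+0+1+0+0+0+1+0+0+1+0+0+0+0+0 mod 2 = 1
  s[2] = (000111100001111)·(101000100101000) mod 2 = 0+0+0+0+0+0+1+0+0+0+0+1+0+0+0 mod 2 = 0
  s[3] = (000000011111111)·(101000100101000) mod 2 = 0+0+0+0+0+0+0+0+0+1+0+1+0+0+0 mod 2 = 0
Syndrome = 1100
Column i of H is the binary representation of i, so the syndrome is the binary index of the flipped bit.
Read s = 1100 with s[0] as LSB: 1·2^0 + 1·2^1 + 0·2^2 + 0·2^3 = 3.
Error is at bit position 3.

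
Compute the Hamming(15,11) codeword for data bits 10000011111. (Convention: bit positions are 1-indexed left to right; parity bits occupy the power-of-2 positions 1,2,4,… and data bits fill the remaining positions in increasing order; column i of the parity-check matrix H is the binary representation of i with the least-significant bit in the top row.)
Codeword c = d · G (mod 2), d = 10000011111:
  c[0] = d·G[:,0] = (10000011111)·(11011010101) mod 2 = 1+0+0+0+0+0+1+0+1+0+1 mod 2 = 0
  c[1] = d·G[:,1] = (10000011111)·(10110110011) mod 2 = 1+0+0+0+0+0+1+0+0+1+1 mod 2 = 0
  c[2] = d·G[:,2] = (10000011111)·(10000000000) mod 2 = 1+0+0+0+0+0+0+0+0+0+0 mod 2 = 1
  c[3] = d·G[:,3] = (10000011111)·(01110001111) mod 2 = 0+0+0+0+0+0+0+1+1+1+1 mod 2 = 0
  c[4] = d·G[:,4] = (10000011111)·(01000000000) mod 2 = 0+0+0+0+0+0+0+0+0+0+0 mod 2 = 0
  c[5] = d·G[:,5] = (10000011111)·(00100000000) mod 2 = 0+0+0+0+0+0+0+0+0+0+0 mod 2 = 0
  c[6] = d·G[:,6] = (10000011111)·(00010000000) mod 2 = 0+0+0+0+0+0+0+0+0+0+0 mod 2 = 0
  c[7] = d·G[:,7] = (10000011111)·(00001111111) mod 2 = 0+0+0+0+0+0+1+1+1+1+1 mod 2 = 1
  c[8] = d·G[:,8] = (10000011111)·(00001000000) mod 2 = 0+0+0+0+0+0+0+0+0+0+0 mod 2 = 0
  c[9] = d·G[:,9] = (10000011111)·(00000100000) mod 2 = 0+0+0+0+0+0+0+0+0+0+0 mod 2 = 0
  c[10] = d·G[:,10] = (10000011111)·(00000010000) mod 2 = 0+0+0+0+0+0+1+0+0+0+0 mod 2 = 1
  c[11] = d·G[:,11] = (10000011111)·(00000001000) mod 2 = 0+0+0+0+0+0+0+1+0+0+0 mod 2 = 1
  c[12] = d·G[:,12] = (10000011111)·(00000000100) mod 2 = 0+0+0+0+0+0+0+0+1+0+0 mod 2 = 1
  c[13] = d·G[:,13] = (10000011111)·(00000000010) mod 2 = 0+0+0+0+0+0+0+0+0+1+0 mod 2 = 1
  c[14] = d·G[:,14] = (10000011111)·(00000000001) mod 2 = 0+0+0+0+0+0+0+0+0+0+1 mod 2 = 1
Codeword = 001000010011111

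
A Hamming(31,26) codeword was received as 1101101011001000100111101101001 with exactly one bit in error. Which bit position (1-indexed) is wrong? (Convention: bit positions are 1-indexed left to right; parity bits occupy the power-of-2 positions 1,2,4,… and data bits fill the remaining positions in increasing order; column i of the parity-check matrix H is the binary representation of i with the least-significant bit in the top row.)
Syndrome s = H · r^T (mod 2), r = 1101101011001000100111101101001:
  s[0] = (1010101010101010101010101010101)·(1101101011001000100111101101001) mod 2 = 1+0+0+0+1+0+1+0+1+0+0+0+1+0+0+0+1+0+0+0+1+0+1+0+1+0+0+0+0+0+1 mod 2 = 0
  s[1] = (0110011001100110011001100110011)·(1101101011001000100111101101001) mod 2 = 0+1+0+0+0+0+1+0+0+1+0+0+0+0+0+0+0+0+0+0+0+1+1+0+0+1+0+0+0+0+1 mod 2 = 1
  s[2] = (0001111000011110000111100001111)·(1101101011001000100111101101001) mod 2 = 0+0+0+1+1+0+1+0+0+0+0+0+1+0+0+0+0+0+0+1+1+1+1+0+0+0+0+1+0+0+1 mod 2 = 0
  s[3] = (0000000111111110000000011111111)·(1101101011001000100111101101001) mod 2 = 0+0+0+0+0+0+0+0+1+1+0+0+1+0+0+0+0+0+0+0+0+0+0+0+1+1+0+1+0+0+1 mod 2 = 1
  s[4] = (0000000000000001111111111111111)·(1101101011001000100111101101001) mod 2 = 0+0+0+0+0+0+0+0+0+0+0+0+0+0+0+0+1+0+0+1+1+1+1+0+1+1+0+1+0+0+1 mod 2 = 1
Syndrome = 01011
Column i of H is the binary representation of i, so the syndrome is the binary index of the flipped bit.
Read s = 01011 with s[0] as LSB: 0·2^0 + 1·2^1 + 0·2^2 + 1·2^3 + 1·2^4 = 26.
Error is at bit position 26.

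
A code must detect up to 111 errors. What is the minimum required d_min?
Detecting e errors requires d_min ≥ e + 1 = 111 + 1 = 112.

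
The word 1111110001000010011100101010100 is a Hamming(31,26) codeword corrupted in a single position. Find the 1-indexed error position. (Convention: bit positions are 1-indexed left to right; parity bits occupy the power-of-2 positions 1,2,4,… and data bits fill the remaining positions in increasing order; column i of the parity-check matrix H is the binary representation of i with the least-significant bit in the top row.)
Syndrome s = H · r^T (mod 2), r = 1111110001000010011100101010100:
  s[0] = (1010101010101010101010101010101)·(1111110001000010011100101010100) mod 2 = 1+0+1+0+1+0+0+0+0+0+0+0+0+0+1+0+0+0+1+0+0+0+1+0+1+0+1+0+1+0+0 mod 2 = 1
  s[1] = (0110011001100110011001100110011)·(1111110001000010011100101010100) mod 2 = 0+1+1+0+0+1+0+0+0+1+0+0+0+0+1+0+0+1+1+0+0+0+1+0+0+0+1+0+0+0+0 mod 2 = 1
  s[2] = (0001111000011110000111100001111)·(1111110001000010011100101010100) mod 2 = 0+0+0+1+1+1+0+0+0+0+0+0+0+0+1+0+0+0+0+1+0+0+1+0+0+0+0+0+1+0+0 mod 2 = 1
  s[3] = (0000000111111110000000011111111)·(1111110001000010011100101010100) mod 2 = 0+0+0+0+0+0+0+0+0+1+0+0+0+0+1+0+0+0+0+0+0+0+0+0+1+0+1+0+1+0+0 mod 2 = 1
  s[4] = (0000000000000001111111111111111)·(1111110001000010011100101010100) mod 2 = 0+0+0+0+0+0+0+0+0+0+0+0+0+0+0+0+0+1+1+1+0+0+1+0+1+0+1+0+1+0+0 mod 2 = 1
Syndrome = 11111
Column i of H is the binary representation of i, so the syndrome is the binary index of the flipped bit.
Read s = 11111 with s[0] as LSB: 1·2^0 + 1·2^1 + 1·2^2 + 1·2^3 + 1·2^4 = 31.
Error is at bit position 31.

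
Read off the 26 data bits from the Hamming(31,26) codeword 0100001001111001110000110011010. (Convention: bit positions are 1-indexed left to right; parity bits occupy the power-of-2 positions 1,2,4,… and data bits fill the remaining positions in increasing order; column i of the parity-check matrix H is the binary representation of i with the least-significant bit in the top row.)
Parity bits occupy power-of-2 positions; data bits are at positions {3,5,6,7,9,10,11,12,13,14,15,17,18,19,20,21,22,23,24,25,26,27,28,29,30,31} (1-indexed).
Extract: c[3]=0 c[5]=0 c[6]=0 c[7]=1 c[9]=0 c[10]=1 c[11]=1 c[12]=1 c[13]=1 c[14]=0 c[15]=0 c[17]=1 c[18]=1 c[19]=0 c[20]=0 c[21]=0 c[22]=0 c[23]=1 c[24]=1 c[25]=0 c[26]=0 c[27]=1 c[28]=1 c[29]=0 c[30]=1 c[31]=0
Data = 00010111100110000110011010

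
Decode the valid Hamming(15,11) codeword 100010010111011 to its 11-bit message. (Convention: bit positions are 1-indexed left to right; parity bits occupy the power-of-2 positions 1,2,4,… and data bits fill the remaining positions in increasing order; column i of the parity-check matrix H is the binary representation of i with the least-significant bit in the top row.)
Parity bits occupy power-of-2 positions; data bits are at positions {3,5,6,7,9,10,11,12,13,14,15} (1-indexed).
Extract: c[3]=0 c[5]=1 c[6]=0 c[7]=0 c[9]=0 c[10]=1 c[11]=1 c[12]=1 c[13]=0 c[14]=1 c[15]=1
Data = 01000111011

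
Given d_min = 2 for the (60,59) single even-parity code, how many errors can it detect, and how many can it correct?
Detection only: up to d_min − 1 = 1 errors.
Correction: up to ⌊(d_min − 1)/2⌋ = ⌊1/2⌋ = 0 errors.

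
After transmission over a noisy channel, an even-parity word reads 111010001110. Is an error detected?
Sum of received bits: 1+1+1+0+1+0+0+0+1+1+1+0 = 7; 7 mod 2 = 1. Result is 1 ≠ 0 → error detected.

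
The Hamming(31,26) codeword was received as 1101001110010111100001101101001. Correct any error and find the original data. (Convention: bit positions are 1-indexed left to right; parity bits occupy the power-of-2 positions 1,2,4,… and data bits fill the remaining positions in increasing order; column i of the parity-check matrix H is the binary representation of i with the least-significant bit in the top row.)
Syndrome s = H · r^T (mod 2), r = 1101001110010111100001101101001:
  s[0] = (1010101010101010101010101010101)·(1101001110010111100001101101001) mod 2 = 1+0+0+0+0+0+1+0+1+0+0+0+0+0+1+0+1+0+0+0+0+0+1+0+1+0+0+0+0+0+1 mod 2 = 0
  s[1] = (0110011001100110011001100110011)·(1101001110010111100001101101001) mod 2 = 0+1+0+0+0+0+1+0+0+0+0+0+0+1+1+0+0+0+0+0+0+1+1+0+0+1+0+0+0+0+1 mod 2 = 0
  s[2] = (0001111000011110000111100001111)·(1101001110010111100001101101001) mod 2 = 0+0+0+1+0+0+1+0+0+0+0+1+0+1+1+0+0+0+0+0+0+1+1+0+0+0+0+1+0+0+1 mod 2 = 1
  s[3] = (0000000111111110000000011111111)·(1101001110010111100001101101001) mod 2 = 0+0+0+0+0+0+0+1+1+0+0+1+0+1+1+0+0+0+0+0+0+0+0+0+1+1+0+1+0+0+1 mod 2 = 1
  s[4] = (0000000000000001111111111111111)·(1101001110010111100001101101001) mod 2 = 0+0+0+0+0+0+0+0+0+0+0+0+0+0+0+1+1+0+0+0+0+1+1+0+1+1+0+1+0+0+1 mod 2 = 0
Syndrome = 00110
Column 12 of H equals this syndrome → error at bit 12 (1-indexed).
Flip bit 12: 1101001110010111100001101101001 → 1101001110000111100001101101001
Extract data bits at positions {3,5,6,7,9,10,11,12,13,14,15,17,18,19,20,21,22,23,24,25,26,27,28,29,30,31}: 00011000011100001101101001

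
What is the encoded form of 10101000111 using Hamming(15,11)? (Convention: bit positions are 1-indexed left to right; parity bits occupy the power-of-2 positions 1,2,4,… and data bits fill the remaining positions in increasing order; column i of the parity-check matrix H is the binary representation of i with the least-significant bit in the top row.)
Codeword c = d · G (mod 2), d = 10101000111:
  c[0] = d·G[:,0] = (10101000111)·(11011010101) mod 2 = 1+0+0+0+1+0+0+0+1+0+1 mod 2 = 0
  c[1] = d·G[:,1] = (10101000111)·(10110110011) mod 2 = 1+0+1+0+0+0+0+0+0+1+1 mod 2 = 0
  c[2] = d·G[:,2] = (10101000111)·(10000000000) mod 2 = 1+0+0+0+0+0+0+0+0+0+0 mod 2 = 1
  c[3] = d·G[:,3] = (10101000111)·(01110001111) mod 2 = 0+0+1+0+0+0+0+0+1+1+1 mod 2 = 0
  c[4] = d·G[:,4] = (10101000111)·(01000000000) mod 2 = 0+0+0+0+0+0+0+0+0+0+0 mod 2 = 0
  c[5] = d·G[:,5] = (10101000111)·(00100000000) mod 2 = 0+0+1+0+0+0+0+0+0+0+0 mod 2 = 1
  c[6] = d·G[:,6] = (10101000111)·(00010000000) mod 2 = 0+0+0+0+0+0+0+0+0+0+0 mod 2 = 0
  c[7] = d·G[:,7] = (10101000111)·(00001111111) mod 2 = 0+0+0+0+1+0+0+0+1+1+1 mod 2 = 0
  c[8] = d·G[:,8] = (10101000111)·(00001000000) mod 2 = 0+0+0+0+1+0+0+0+0+0+0 mod 2 = 1
  c[9] = d·G[:,9] = (10101000111)·(00000100000) mod 2 = 0+0+0+0+0+0+0+0+0+0+0 mod 2 = 0
  c[10] = d·G[:,10] = (10101000111)·(00000010000) mod 2 = 0+0+0+0+0+0+0+0+0+0+0 mod 2 = 0
  c[11] = d·G[:,11] = (10101000111)·(00000001000) mod 2 = 0+0+0+0+0+0+0+0+0+0+0 mod 2 = 0
  c[12] = d·G[:,12] = (10101000111)·(00000000100) mod 2 = 0+0+0+0+0+0+0+0+1+0+0 mod 2 = 1
  c[13] = d·G[:,13] = (10101000111)·(00000000010) mod 2 = 0+0+0+0+0+0+0+0+0+1+0 mod 2 = 1
  c[14] = d·G[:,14] = (10101000111)·(00000000001) mod 2 = 0+0+0+0+0+0+0+0+0+0+1 mod 2 = 1
Codeword = 001001001000111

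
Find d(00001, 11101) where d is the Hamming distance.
XOR = 11100, count of 1s = 3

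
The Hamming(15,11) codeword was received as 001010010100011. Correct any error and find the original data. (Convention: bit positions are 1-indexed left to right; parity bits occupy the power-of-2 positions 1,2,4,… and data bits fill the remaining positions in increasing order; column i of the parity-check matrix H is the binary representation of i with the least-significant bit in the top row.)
Syndrome s = H · r^T (mod 2), r = 001010010100011:
  s[0] = (101010101010101)·(001010010100011) mod 2 = 0+0+1+0+1+0+0+0+0+0+0+0+0+0+1 mod 2 = 1
  s[1] = (011001100110011)·(001010010100011) mod 2 = 0+0+1+0+0+0+0+0+0+1+0+0+0+1+1 mod 2 = 0
  s[2] = (000111100001111)·(001010010100011) mod 2 = 0+0+0+0+1+0+0+0+0+0+0+0+0+1+1 mod 2 = 1
  s[3] = (000000011111111)·(001010010100011) mod 2 = 0+0+0+0+0+0+0+1+0+1+0+0+0+1+1 mod 2 = 0
Syndrome = 1010
Column 5 of H equals this syndrome → error at bit 5 (1-indexed).
Flip bit 5: 001010010100011 → 001000010100011
Extract data bits at positions {3,5,6,7,9,10,11,12,13,14,15}: 10000100011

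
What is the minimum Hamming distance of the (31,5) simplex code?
d_min = 16 (every nonzero codeword of the simplex code S_5 has weight 2^(r−1) = 16).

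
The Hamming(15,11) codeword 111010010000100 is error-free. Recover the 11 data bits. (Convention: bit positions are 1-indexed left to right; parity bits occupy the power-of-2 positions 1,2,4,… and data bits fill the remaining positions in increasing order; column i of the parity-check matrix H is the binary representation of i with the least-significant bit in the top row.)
Parity bits occupy power-of-2 positions; data bits are at positions {3,5,6,7,9,10,11,12,13,14,15} (1-indexed).
Extract: c[3]=1 c[5]=1 c[6]=0 c[7]=0 c[9]=0 c[10]=0 c[11]=0 c[12]=0 c[13]=1 c[14]=0 c[15]=0
Data = 11000000100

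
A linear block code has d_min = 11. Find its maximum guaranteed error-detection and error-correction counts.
(a) Detection requires d_min ≥ e+1, so e ≤ d_min − 1 = 10.
(b) Correction requires d_min ≥ 2t+1, so t ≤ ⌊(d_min − 1)/2⌋ = ⌊10/2⌋ = 5.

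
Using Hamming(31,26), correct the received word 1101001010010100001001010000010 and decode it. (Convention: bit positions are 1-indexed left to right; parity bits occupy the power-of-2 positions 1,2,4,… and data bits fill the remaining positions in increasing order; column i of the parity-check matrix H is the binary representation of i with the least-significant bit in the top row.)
Syndrome s = H · r^T (mod 2), r = 1101001010010100001001010000010:
  s[0] = (1010101010101010101010101010101)·(1101001010010100001001010000010) mod 2 = 1+0+0+0+0+0+1+0+1+0+0+0+0+0+0+0+0+0+1+0+0+0+0+0+0+0+0+0+0+0+0 mod 2 = 0
  s[1] = (0110011001100110011001100110011)·(1101001010010100001001010000010) mod 2 = 0+1+0+0+0+0+1+0+0+0+0+0+0+1+0+0+0+0+1+0+0+1+0+0+0+0+0+0+0+1+0 mod 2 = 0
  s[2] = (0001111000011110000111100001111)·(1101001010010100001001010000010) mod 2 = 0+0+0+1+0+0+1+0+0+0+0+1+0+1+0+0+0+0+0+0+0+1+0+0+0+0+0+0+0+1+0 mod 2 = 0
  s[3] = (0000000111111110000000011111111)·(1101001010010100001001010000010) mod 2 = 0+0+0+0+0+0+0+0+1+0+0+1+0+1+0+0+0+0+0+0+0+0+0+1+0+0+0+0+0+1+0 mod 2 = 1
  s[4] = (0000000000000001111111111111111)·(1101001010010100001001010000010) mod 2 = 0+0+0+0+0+0+0+0+0+0+0+0+0+0+0+0+0+0+1+0+0+1+0+1+0+0+0+0+0+1+0 mod 2 = 0
Syndrome = 00010
Column 8 of H equals this syndrome → error at bit 8 (1-indexed).
Flip bit 8: 1101001010010100001001010000010 → 1101001110010100001001010000010
Extract data bits at positions {3,5,6,7,9,10,11,12,13,14,15,17,18,19,20,21,22,23,24,25,26,27,28,29,30,31}: 00011001010001001010000010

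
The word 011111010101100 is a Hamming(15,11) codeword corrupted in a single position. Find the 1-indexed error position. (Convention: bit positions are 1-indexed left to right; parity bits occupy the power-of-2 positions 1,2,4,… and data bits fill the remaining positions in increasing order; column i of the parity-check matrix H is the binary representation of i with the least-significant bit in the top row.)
Syndrome s = H · r^T (mod 2), r = 011111010101100:
  s[0] = (101010101010101)·(011111010101100) mod 2 = 0+0+1+0+1+0+0+0+0+0+0+0+1+0+0 mod 2 = 1
  s[1] = (011001100110011)·(011111010101100) mod 2 = 0+1+1+0+0+1+0+0+0+1+0+0+0+0+0 mod 2 = 0
  s[2] = (000111100001111)·(011111010101100) mod 2 = 0+0+0+1+1+1+0+0+0+0+0+1+1+0+0 mod 2 = 1
  s[3] = (000000011111111)·(011111010101100) mod 2 = 0+0+0+0+0+0+0+1+0+1+0+1+1+0+0 mod 2 = 0
Syndrome = 1010
Column i of H is the binary representation of i, so the syndrome is the binary index of the flipped bit.
Read s = 1010 with s[0] as LSB: 1·2^0 + 0·2^1 + 1·2^2 + 0·2^3 = 5.
Error is at bit position 5.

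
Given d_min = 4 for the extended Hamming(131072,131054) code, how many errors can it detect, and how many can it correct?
Detection only: up to d_min − 1 = 3 errors.
Correction: up to ⌊(d_min − 1)/2⌋ = ⌊3/2⌋ = 1 errors.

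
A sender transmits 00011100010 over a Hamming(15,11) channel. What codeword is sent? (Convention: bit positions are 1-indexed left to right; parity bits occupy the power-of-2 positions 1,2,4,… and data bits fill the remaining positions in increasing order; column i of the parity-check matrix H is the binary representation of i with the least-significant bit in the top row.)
Codeword c = d · G (mod 2), d = 00011100010:
  c[0] = d·G[:,0] = (00011100010)·(11011010101) mod 2 = 0+0+0+1+1+0+0+0+0+0+0 mod 2 = 0
  c[1] = d·G[:,1] = (00011100010)·(10110110011) mod 2 = 0+0+0+1+0+1+0+0+0+1+0 mod 2 = 1
  c[2] = d·G[:,2] = (00011100010)·(10000000000) mod 2 = 0+0+0+0+0+0+0+0+0+0+0 mod 2 = 0
  c[3] = d·G[:,3] = (00011100010)·(01110001111) mod 2 = 0+0+0+1+0+0+0+0+0+1+0 mod 2 = 0
  c[4] = d·G[:,4] = (00011100010)·(01000000000) mod 2 = 0+0+0+0+0+0+0+0+0+0+0 mod 2 = 0
  c[5] = d·G[:,5] = (00011100010)·(00100000000) mod 2 = 0+0+0+0+0+0+0+0+0+0+0 mod 2 = 0
  c[6] = d·G[:,6] = (00011100010)·(00010000000) mod 2 = 0+0+0+1+0+0+0+0+0+0+0 mod 2 = 1
  c[7] = d·G[:,7] = (00011100010)·(00001111111) mod 2 = 0+0+0+0+1+1+0+0+0+1+0 mod 2 = 1
  c[8] = d·G[:,8] = (00011100010)·(00001000000) mod 2 = 0+0+0+0+1+0+0+0+0+0+0 mod 2 = 1
  c[9] = d·G[:,9] = (00011100010)·(00000100000) mod 2 = 0+0+0+0+0+1+0+0+0+0+0 mod 2 = 1
  c[10] = d·G[:,10] = (00011100010)·(00000010000) mod 2 = 0+0+0+0+0+0+0+0+0+0+0 mod 2 = 0
  c[11] = d·G[:,11] = (00011100010)·(00000001000) mod 2 = 0+0+0+0+0+0+0+0+0+0+0 mod 2 = 0
  c[12] = d·G[:,12] = (00011100010)·(00000000100) mod 2 = 0+0+0+0+0+0+0+0+0+0+0 mod 2 = 0
  c[13] = d·G[:,13] = (00011100010)·(00000000010) mod 2 = 0+0+0+0+0+0+0+0+0+1+0 mod 2 = 1
  c[14] = d·G[:,14] = (00011100010)·(00000000001) mod 2 = 0+0+0+0+0+0+0+0+0+0+0 mod 2 = 0
Codeword = 010000111100010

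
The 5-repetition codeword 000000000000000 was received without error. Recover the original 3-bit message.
Split into 5-bit blocks: 00000 00000 00000
Data = 000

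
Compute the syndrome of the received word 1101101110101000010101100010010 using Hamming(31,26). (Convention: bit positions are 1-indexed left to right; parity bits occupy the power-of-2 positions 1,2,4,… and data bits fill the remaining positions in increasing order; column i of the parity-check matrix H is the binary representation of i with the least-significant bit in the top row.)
Syndrome s = H · r^T (mod 2), r = 1101101110101000010101100010010:
  s[0] = (1010101010101010101010101010101)·(1101101110101000010101100010010) mod 2 = 1+0+0+0+1+0+1+0+1+0+1+0+1+0+0+0+0+0+0+0+0+0+1+0+0+0+1+0+0+0+0 mod 2 = 0
  s[1] = (0110011001100110011001100110011)·(1101101110101000010101100010010) mod 2 = 0+1+0+0+0+0+1+0+0+0+1+0+0+0+0+0+0+1+0+0+0+1+1+0+0+0+1+0+0+1+0 mod 2 = 0
  s[2] = (0001111000011110000111100001111)·(1101101110101000010101100010010) mod 2 = 0+0+0+1+1+0+1+0+0+0+0+0+1+0+0+0+0+0+0+1+0+1+1+0+0+0+0+0+0+1+0 mod 2 = 0
  s[3] = (0000000111111110000000011111111)·(1101101110101000010101100010010) mod 2 = 0+0+0+0+0+0+0+1+1+0+1+0+1+0+0+0+0+0+0+0+0+0+0+0+0+0+1+0+0+1+0 mod 2 = 0
  s[4] = (0000000000000001111111111111111)·(1101101110101000010101100010010) mod 2 = 0+0+0+0+0+0+0+0+0+0+0+0+0+0+0+0+0+1+0+1+0+1+1+0+0+0+1+0+0+1+0 mod 2 = 0
Syndrome = 00000
s = 0: no error detected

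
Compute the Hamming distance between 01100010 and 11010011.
XOR = 10110001, count of 1s = 4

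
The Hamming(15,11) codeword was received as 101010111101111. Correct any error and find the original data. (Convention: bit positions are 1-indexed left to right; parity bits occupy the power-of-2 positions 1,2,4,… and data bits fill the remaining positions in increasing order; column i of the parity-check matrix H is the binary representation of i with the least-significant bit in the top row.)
Syndrome s = H · r^T (mod 2), r = 101010111101111:
  s[0] = (101010101010101)·(101010111101111) mod 2 = 1+0+1+0+1+0+1+0+1+0+0+0+1+0+1 mod 2 = 1
  s[1] = (011001100110011)·(101010111101111) mod 2 = 0+0+1+0+0+0+1+0+0+1+0+0+0+1+1 mod 2 = 1
  s[2] = (000111100001111)·(101010111101111) mod 2 = 0+0+0+0+1+0+1+0+0+0+0+1+1+1+1 mod 2 = 0
  s[3] = (000000011111111)·(101010111101111) mod 2 = 0+0+0+0+0+0+0+1+1+1+0+1+1+1+1 mod 2 = 1
Syndrome = 1101
Column 11 of H equals this syndrome → error at bit 11 (1-indexed).
Flip bit 11: 101010111101111 → 101010111111111
Extract data bits at positions {3,5,6,7,9,10,11,12,13,14,15}: 11011111111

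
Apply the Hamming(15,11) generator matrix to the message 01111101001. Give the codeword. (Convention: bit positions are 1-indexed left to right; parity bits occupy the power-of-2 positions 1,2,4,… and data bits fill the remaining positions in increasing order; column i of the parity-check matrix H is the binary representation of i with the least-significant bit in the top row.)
Codeword c = d · G (mod 2), d = 01111101001:
  c[0] = d·G[:,0] = (01111101001)·(11011010101) mod 2 = 0+1+0+1+1+0+0+0+0+0+1 mod 2 = 0
  c[1] = d·G[:,1] = (01111101001)·(10110110011) mod 2 = 0+0+1+1+0+1+0+0+0+0+1 mod 2 = 0
  c[2] = d·G[:,2] = (01111101001)·(10000000000) mod 2 = 0+0+0+0+0+0+0+0+0+0+0 mod 2 = 0
  c[3] = d·G[:,3] = (01111101001)·(01110001111) mod 2 = 0+1+1+1+0+0+0+1+0+0+1 mod 2 = 1
  c[4] = d·G[:,4] = (01111101001)·(01000000000) mod 2 = 0+1+0+0+0+0+0+0+0+0+0 mod 2 = 1
  c[5] = d·G[:,5] = (01111101001)·(00100000000) mod 2 = 0+0+1+0+0+0+0+0+0+0+0 mod 2 = 1
  c[6] = d·G[:,6] = (01111101001)·(00010000000) mod 2 = 0+0+0+1+0+0+0+0+0+0+0 mod 2 = 1
  c[7] = d·G[:,7] = (01111101001)·(00001111111) mod 2 = 0+0+0+0+1+1+0+1+0+0+1 mod 2 = 0
  c[8] = d·G[:,8] = (01111101001)·(00001000000) mod 2 = 0+0+0+0+1+0+0+0+0+0+0 mod 2 = 1
  c[9] = d·G[:,9] = (01111101001)·(00000100000) mod 2 = 0+0+0+0+0+1+0+0+0+0+0 mod 2 = 1
  c[10] = d·G[:,10] = (01111101001)·(00000010000) mod 2 = 0+0+0+0+0+0+0+0+0+0+0 mod 2 = 0
  c[11] = d·G[:,11] = (01111101001)·(00000001000) mod 2 = 0+0+0+0+0+0+0+1+0+0+0 mod 2 = 1
  c[12] = d·G[:,12] = (01111101001)·(00000000100) mod 2 = 0+0+0+0+0+0+0+0+0+0+0 mod 2 = 0
  c[13] = d·G[:,13] = (01111101001)·(00000000010) mod 2 = 0+0+0+0+0+0+0+0+0+0+0 mod 2 = 0
  c[14] = d·G[:,14] = (01111101001)·(00000000001) mod 2 = 0+0+0+0+0+0+0+0+0+0+1 mod 2 = 1
Codeword = 000111101101001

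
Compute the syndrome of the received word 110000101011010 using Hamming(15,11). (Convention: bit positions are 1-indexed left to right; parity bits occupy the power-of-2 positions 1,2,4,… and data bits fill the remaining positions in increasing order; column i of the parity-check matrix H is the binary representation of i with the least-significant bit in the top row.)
Syndrome s = H · r^T (mod 2), r = 110000101011010:
  s[0] = (101010101010101)·(110000101011010) mod 2 = 1+0+0+0+0+0+1+0+1+0+1+0+0+0+0 mod 2 = 0
  s[1] = (011001100110011)·(110000101011010) mod 2 = 0+1+0+0+0+0+1+0+0+0+1+0+0+1+0 mod 2 = 0
  s[2] = (000111100001111)·(110000101011010) mod 2 = 0+0+0+0+0+0+1+0+0+0+0+1+0+1+0 mod 2 = 1
  s[3] = (000000011111111)·(110000101011010) mod 2 = 0+0+0+0+0+0+0+0+1+0+1+1+0+1+0 mod 2 = 0
Syndrome = 0010
Non-zero syndrome: error at position 4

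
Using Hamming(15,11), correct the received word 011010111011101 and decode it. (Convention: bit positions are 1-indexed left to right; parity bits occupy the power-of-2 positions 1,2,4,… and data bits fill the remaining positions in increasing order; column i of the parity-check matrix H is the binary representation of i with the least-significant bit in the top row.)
Syndrome s = H · r^T (mod 2), r = 011010111011101:
  s[0] = (101010101010101)·(011010111011101) mod 2 = 0+0+1+0+1+0+1+0+1+0+1+0+1+0+1 mod 2 = 1
  s[1] = (011001100110011)·(011010111011101) mod 2 = 0+1+1+0+0+0+1+0+0+0+1+0+0+0+1 mod 2 = 1
  s[2] = (000111100001111)·(011010111011101) mod 2 = 0+0+0+0+1+0+1+0+0+0+0+1+1+0+1 mod 2 = 1
  s[3] = (000000011111111)·(011010111011101) mod 2 = 0+0+0+0+0+0+0+1+1+0+1+1+1+0+1 mod 2 = 0
Syndrome = 1110
Column 7 of H equals this syndrome → error at bit 7 (1-indexed).
Flip bit 7: 011010111011101 → 011010011011101
Extract data bits at positions {3,5,6,7,9,10,11,12,13,14,15}: 11001011101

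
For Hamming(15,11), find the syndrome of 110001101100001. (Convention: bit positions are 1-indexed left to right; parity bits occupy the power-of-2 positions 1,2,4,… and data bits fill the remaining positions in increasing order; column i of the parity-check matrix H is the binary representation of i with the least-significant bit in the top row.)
Syndrome s = H · r^T (mod 2), r = 110001101100001:
  s[0] = (101010101010101)·(110001101100001) mod 2 = 1+0+0+0+0+0+1+0+1+0+0+0+0+0+1 mod 2 = 0
  s[1] = (011001100110011)·(110001101100001) mod 2 = 0+1+0+0+0+1+1+0+0+1+0+0+0+0+1 mod 2 = 1
  s[2] = (000111100001111)·(110001101100001) mod 2 = 0+0+0+0+0+1+1+0+0+0+0+0+0+0+1 mod 2 = 1
  s[3] = (000000011111111)·(110001101100001) mod 2 = 0+0+0+0+0+0+0+0+1+1+0+0+0+0+1 mod 2 = 1
Syndrome = 0111
Non-zero syndrome: error at position 14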